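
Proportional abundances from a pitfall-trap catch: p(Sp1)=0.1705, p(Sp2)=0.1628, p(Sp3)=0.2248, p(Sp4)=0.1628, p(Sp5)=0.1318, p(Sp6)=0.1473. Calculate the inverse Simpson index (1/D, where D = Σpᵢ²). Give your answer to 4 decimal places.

D = 0.1705² + 0.1628² + 0.2248² + 0.1628² + 0.1318² + 0.1473² = 0.02907025 + 0.02650384 + 0.05053504 + 0.02650384 + 0.01737124 + 0.02169729 = 0.17168150 (working shown to 8 dp, full precision carried).
So 1/D = 5.824739, i.e. 5.8247 to 4 decimal places.

5.8247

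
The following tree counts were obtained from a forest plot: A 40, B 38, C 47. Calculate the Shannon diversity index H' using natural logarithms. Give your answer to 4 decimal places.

Total N = 40+38+47 = 125, so the proportions are 0.32, 0.304, 0.376 (working shown to 6 dp, full precision carried).
Each pᵢ ln pᵢ term: 0.32×(-1.139434)=-0.364619, 0.304×(-1.190728)=-0.361981, 0.376×(-0.978166)=-0.367790.
Sum = -1.094391, so H' = 1.0944.

1.0944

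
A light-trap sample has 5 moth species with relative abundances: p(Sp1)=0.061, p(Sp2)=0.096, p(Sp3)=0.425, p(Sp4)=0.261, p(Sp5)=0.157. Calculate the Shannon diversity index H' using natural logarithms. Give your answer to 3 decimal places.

1.401

Each pᵢ ln pᵢ term (working shown to 5 dp, full precision carried): 0.061×(-2.79688)=-0.17061, 0.096×(-2.34341)=-0.22497, 0.425×(-0.85567)=-0.36366, 0.261×(-1.34323)=-0.35058, 0.157×(-1.85151)=-0.29069.
Sum = -1.40051, so H' = 1.401.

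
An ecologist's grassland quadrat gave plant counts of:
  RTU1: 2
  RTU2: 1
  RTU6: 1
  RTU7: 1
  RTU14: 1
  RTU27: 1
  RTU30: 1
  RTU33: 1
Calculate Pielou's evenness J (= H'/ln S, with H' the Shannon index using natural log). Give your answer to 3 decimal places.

0.983

Total N = 2+1+1+1+1+1+1+1 = 9, so the proportions are 0.22222, 0.11111, 0.11111, 0.11111, 0.11111, 0.11111, 0.11111, 0.11111 (working shown to 5 dp, full precision carried).
H' = −Σ pᵢ ln pᵢ = −((-0.33424) + (-0.24414) + (-0.24414) + (-0.24414) + (-0.24414) + (-0.24414) + (-0.24414) + (-0.24414)) = 2.04319.
With S = 8 species, ln S = 2.07944, so J = 2.04319/2.07944 = 0.98257, i.e. 0.983 to 3 decimal places.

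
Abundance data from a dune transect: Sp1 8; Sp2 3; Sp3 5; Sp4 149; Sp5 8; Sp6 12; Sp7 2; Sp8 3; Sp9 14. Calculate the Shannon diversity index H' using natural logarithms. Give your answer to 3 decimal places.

1.094

Total N = 8+3+5+149+8+12+2+3+14 = 204, so the proportions are 0.03922, 0.01471, 0.02451, 0.73039, 0.03922, 0.05882, 0.0098, 0.01471, 0.06863 (working shown to 5 dp, full precision carried).
Each pᵢ ln pᵢ term: 0.03922×(-3.23868)=-0.12701, 0.01471×(-4.21951)=-0.06205, 0.02451×(-3.70868)=-0.09090, 0.73039×(-0.31417)=-0.22947, 0.03922×(-3.23868)=-0.12701, 0.05882×(-2.83321)=-0.16666, 0.0098×(-4.62497)=-0.04534, 0.01471×(-4.21951)=-0.06205, 0.06863×(-2.67906)=-0.18386.
Sum = -1.09435, so H' = 1.094.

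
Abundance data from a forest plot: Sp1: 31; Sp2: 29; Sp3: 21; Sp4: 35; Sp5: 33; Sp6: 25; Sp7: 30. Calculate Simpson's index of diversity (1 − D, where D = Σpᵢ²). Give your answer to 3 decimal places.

Total N = 31+29+21+35+33+25+30 = 204, so the proportions are 0.15196, 0.14216, 0.10294, 0.17157, 0.16176, 0.12255, 0.14706 (working shown to 5 dp, full precision carried).
D = 0.15196² + 0.14216² + 0.10294² + 0.17157² + 0.16176² + 0.12255² + 0.14706² = 0.02309 + 0.02021 + 0.01060 + 0.02944 + 0.02617 + 0.01502 + 0.02163 = 0.14615.
So 1 − D = 0.85385, i.e. 0.854 to 3 decimal places.

0.854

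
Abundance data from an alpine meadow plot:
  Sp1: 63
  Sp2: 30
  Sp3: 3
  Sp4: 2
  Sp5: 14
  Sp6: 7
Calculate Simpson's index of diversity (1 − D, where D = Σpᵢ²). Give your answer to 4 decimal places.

0.6379

Total N = 63+30+3+2+14+7 = 119, so the proportions are 0.529412, 0.252101, 0.02521, 0.016807, 0.117647, 0.058824 (working shown to 6 dp, full precision carried).
D = 0.529412² + 0.252101² + 0.02521² + 0.016807² + 0.117647² + 0.058824² = 0.280277 + 0.063555 + 0.000636 + 0.000282 + 0.013841 + 0.003460 = 0.362051.
So 1 − D = 0.637949, i.e. 0.6379 to 4 decimal places.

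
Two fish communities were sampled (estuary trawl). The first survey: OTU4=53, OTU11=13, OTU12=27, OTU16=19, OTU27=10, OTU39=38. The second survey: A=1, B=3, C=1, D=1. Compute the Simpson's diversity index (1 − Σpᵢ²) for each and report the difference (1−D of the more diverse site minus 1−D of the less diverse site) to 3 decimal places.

0.114

The first survey: N=160, proportions 0.33125, 0.08125, 0.16875, 0.11875, 0.0625, 0.2375, giving 1−D = 0.78078 (working shown to 5 dp, full precision carried).
The second survey: N=6, proportions 0.16667, 0.5, 0.16667, 0.16667, giving 1−D = 0.66667.
Difference = |0.78078 − 0.66667| = 0.11411, i.e. 0.114 to 3 decimal places.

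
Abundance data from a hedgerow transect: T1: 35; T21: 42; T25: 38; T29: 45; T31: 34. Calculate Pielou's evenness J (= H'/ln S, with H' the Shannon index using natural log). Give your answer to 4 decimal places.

Total N = 35+42+38+45+34 = 194, so the proportions are 0.180412, 0.216495, 0.195876, 0.231959, 0.175258 (working shown to 6 dp, full precision carried).
H' = −Σ pᵢ ln pᵢ = −((-0.308958) + (-0.331278) + (-0.319332) + (-0.338937) + (-0.305211)) = 1.603716.
With S = 5 species, ln S = 1.609438, so J = 1.603716/1.609438 = 0.996445, i.e. 0.9964 to 4 decimal places.

0.9964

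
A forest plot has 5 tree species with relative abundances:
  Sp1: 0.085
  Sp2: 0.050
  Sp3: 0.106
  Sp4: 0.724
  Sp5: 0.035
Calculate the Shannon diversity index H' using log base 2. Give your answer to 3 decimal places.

Each pᵢ log₂ pᵢ term (working shown to 5 dp, full precision carried): 0.085×(-3.55639)=-0.30229, 0.05×(-4.32193)=-0.21610, 0.106×(-3.23786)=-0.34321, 0.724×(-0.46594)=-0.33734, 0.035×(-4.83650)=-0.16928.
Sum = -1.36822, so H' = 1.368.

1.368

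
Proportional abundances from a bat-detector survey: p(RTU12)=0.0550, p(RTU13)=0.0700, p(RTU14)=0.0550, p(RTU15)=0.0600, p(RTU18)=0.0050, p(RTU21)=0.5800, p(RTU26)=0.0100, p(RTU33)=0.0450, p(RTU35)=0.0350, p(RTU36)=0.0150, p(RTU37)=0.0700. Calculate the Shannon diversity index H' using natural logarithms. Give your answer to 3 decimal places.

Each pᵢ ln pᵢ term (working shown to 5 dp, full precision carried): 0.055×(-2.90042)=-0.15952, 0.07×(-2.65926)=-0.18615, 0.055×(-2.90042)=-0.15952, 0.06×(-2.81341)=-0.16880, 0.005×(-5.29832)=-0.02649, 0.58×(-0.54473)=-0.31594, 0.01×(-4.60517)=-0.04605, 0.045×(-3.10109)=-0.13955, 0.035×(-3.35241)=-0.11733, 0.015×(-4.19971)=-0.06300, 0.07×(-2.65926)=-0.18615.
Sum = -1.56851, so H' = 1.569.

1.569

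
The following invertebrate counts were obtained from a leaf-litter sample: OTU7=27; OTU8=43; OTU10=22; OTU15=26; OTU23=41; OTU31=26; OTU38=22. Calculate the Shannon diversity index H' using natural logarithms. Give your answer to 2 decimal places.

1.91

Total N = 27+43+22+26+41+26+22 = 207, so the proportions are 0.1304, 0.2077, 0.1063, 0.1256, 0.1981, 0.1256, 0.1063 (working shown to 4 dp, full precision carried).
Each pᵢ ln pᵢ term: 0.1304×(-2.0369)=-0.2657, 0.2077×(-1.5715)=-0.3265, 0.1063×(-2.2417)=-0.2382, 0.1256×(-2.0746)=-0.2606, 0.1981×(-1.6191)=-0.3207, 0.1256×(-2.0746)=-0.2606, 0.1063×(-2.2417)=-0.2382.
Sum = -1.9105, so H' = 1.91.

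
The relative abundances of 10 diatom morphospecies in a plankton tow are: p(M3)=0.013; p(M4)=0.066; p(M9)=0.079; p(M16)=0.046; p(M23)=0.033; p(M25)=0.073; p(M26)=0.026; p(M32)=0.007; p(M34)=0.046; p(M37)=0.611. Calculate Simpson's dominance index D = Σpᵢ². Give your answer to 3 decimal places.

0.395

D = 0.013² + 0.066² + 0.079² + 0.046² + 0.033² + 0.073² + 0.026² + 0.007² + 0.046² + 0.611² = 0.00017 + 0.00436 + 0.00624 + 0.00212 + 0.00109 + 0.00533 + 0.00068 + 0.00005 + 0.00212 + 0.37332 = 0.39546 (working shown to 5 dp, full precision carried).
To 3 decimal places, D = 0.395.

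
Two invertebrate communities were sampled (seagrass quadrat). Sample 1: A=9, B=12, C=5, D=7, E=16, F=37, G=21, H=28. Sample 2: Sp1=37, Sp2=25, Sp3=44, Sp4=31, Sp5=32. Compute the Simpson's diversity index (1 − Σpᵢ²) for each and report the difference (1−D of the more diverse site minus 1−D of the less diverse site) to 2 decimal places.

Sample 1: N=135, proportions 0.0667, 0.0889, 0.037, 0.0519, 0.1185, 0.2741, 0.1556, 0.2074, giving 1−D = 0.8272 (working shown to 4 dp, full precision carried).
Sample 2: N=169, proportions 0.2189, 0.1479, 0.2604, 0.1834, 0.1893, giving 1−D = 0.7929.
Difference = |0.8272 − 0.7929| = 0.0343, i.e. 0.03 to 2 decimal places.

0.03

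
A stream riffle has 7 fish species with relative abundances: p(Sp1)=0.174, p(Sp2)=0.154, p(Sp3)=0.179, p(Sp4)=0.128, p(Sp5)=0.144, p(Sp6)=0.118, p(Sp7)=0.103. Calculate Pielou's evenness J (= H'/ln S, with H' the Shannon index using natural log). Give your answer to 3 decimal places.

0.991

H' = −Σ pᵢ ln pᵢ = −((-0.30427) + (-0.28810) + (-0.30795) + (-0.26313) + (-0.27906) + (-0.25217) + (-0.23412)) = 1.92882 (working shown to 5 dp, full precision carried).
With S = 7 species, ln S = 1.94591, so J = 1.92882/1.94591 = 0.99122, i.e. 0.991 to 3 decimal places.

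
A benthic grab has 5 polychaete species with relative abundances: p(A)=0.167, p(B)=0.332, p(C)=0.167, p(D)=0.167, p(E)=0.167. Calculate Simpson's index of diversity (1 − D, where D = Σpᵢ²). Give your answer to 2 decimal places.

0.78

D = 0.167² + 0.332² + 0.167² + 0.167² + 0.167² = 0.0279 + 0.1102 + 0.0279 + 0.0279 + 0.0279 = 0.2218 (working shown to 4 dp, full precision carried).
So 1 − D = 0.7782, i.e. 0.78 to 2 decimal places.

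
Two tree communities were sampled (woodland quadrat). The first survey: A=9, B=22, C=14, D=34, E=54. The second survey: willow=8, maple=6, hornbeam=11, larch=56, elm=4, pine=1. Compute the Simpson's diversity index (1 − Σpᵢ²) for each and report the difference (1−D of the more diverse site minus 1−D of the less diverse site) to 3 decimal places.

0.183

The first survey: N=133, proportions 0.06767, 0.16541, 0.10526, 0.25564, 0.40602, giving 1−D = 0.72678 (working shown to 5 dp, full precision carried).
The second survey: N=86, proportions 0.09302, 0.06977, 0.12791, 0.65116, 0.04651, 0.01163, giving 1−D = 0.54381.
Difference = |0.72678 − 0.54381| = 0.18297, i.e. 0.183 to 3 decimal places.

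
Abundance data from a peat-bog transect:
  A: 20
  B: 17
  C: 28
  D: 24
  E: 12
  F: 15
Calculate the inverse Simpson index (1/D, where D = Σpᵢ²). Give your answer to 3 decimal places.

5.565

Total N = 20+17+28+24+12+15 = 116, so the proportions are 0.1724138, 0.1465517, 0.2413793, 0.2068966, 0.1034483, 0.1293103 (working shown to 7 dp, full precision carried).
D = 0.1724138² + 0.1465517² + 0.2413793² + 0.2068966² + 0.1034483² + 0.1293103² = 0.0297265 + 0.0214774 + 0.0582640 + 0.0428062 + 0.0107015 + 0.0167212 = 0.1796968.
So 1/D = 5.56493, i.e. 5.565 to 3 decimal places.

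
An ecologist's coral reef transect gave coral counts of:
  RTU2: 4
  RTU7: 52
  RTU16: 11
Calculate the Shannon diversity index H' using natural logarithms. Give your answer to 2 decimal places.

0.66

Total N = 4+52+11 = 67, so the proportions are 0.0597, 0.7761, 0.1642 (working shown to 4 dp, full precision carried).
Each pᵢ ln pᵢ term: 0.0597×(-2.8184)=-0.1683, 0.7761×(-0.2534)=-0.1967, 0.1642×(-1.8068)=-0.2966.
Sum = -0.6616, so H' = 0.66.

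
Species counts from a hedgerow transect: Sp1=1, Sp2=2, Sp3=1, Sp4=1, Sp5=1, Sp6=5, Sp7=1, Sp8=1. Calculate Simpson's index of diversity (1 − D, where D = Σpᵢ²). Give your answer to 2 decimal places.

Total N = 1+2+1+1+1+5+1+1 = 13, so the proportions are 0.0769, 0.1538, 0.0769, 0.0769, 0.0769, 0.3846, 0.0769, 0.0769 (working shown to 4 dp, full precision carried).
D = 0.0769² + 0.1538² + 0.0769² + 0.0769² + 0.0769² + 0.3846² + 0.0769² + 0.0769² = 0.0059 + 0.0237 + 0.0059 + 0.0059 + 0.0059 + 0.1479 + 0.0059 + 0.0059 = 0.2071.
So 1 − D = 0.7929, i.e. 0.79 to 2 decimal places.

0.79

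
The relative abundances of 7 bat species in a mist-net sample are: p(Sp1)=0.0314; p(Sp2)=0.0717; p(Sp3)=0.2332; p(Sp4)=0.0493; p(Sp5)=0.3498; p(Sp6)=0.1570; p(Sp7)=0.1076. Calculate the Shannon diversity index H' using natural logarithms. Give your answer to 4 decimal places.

1.6835

Each pᵢ ln pᵢ term (working shown to 6 dp, full precision carried): 0.0314×(-3.460947)=-0.108674, 0.0717×(-2.635265)=-0.188948, 0.2332×(-1.455859)=-0.339506, 0.0493×(-3.009831)=-0.148385, 0.3498×(-1.050394)=-0.367428, 0.157×(-1.851509)=-0.290687, 0.1076×(-2.229335)=-0.239876.
Sum = -1.683504, so H' = 1.6835.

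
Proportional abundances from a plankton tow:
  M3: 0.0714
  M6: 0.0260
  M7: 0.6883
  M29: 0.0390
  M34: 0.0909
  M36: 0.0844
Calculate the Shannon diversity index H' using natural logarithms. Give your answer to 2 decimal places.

Each pᵢ ln pᵢ term (working shown to 4 dp, full precision carried): 0.0714×(-2.6395)=-0.1885, 0.026×(-3.6497)=-0.0949, 0.6883×(-0.3735)=-0.2571, 0.039×(-3.2442)=-0.1265, 0.0909×(-2.3980)=-0.2180, 0.0844×(-2.4722)=-0.2087.
Sum = -1.0936, so H' = 1.09.

1.09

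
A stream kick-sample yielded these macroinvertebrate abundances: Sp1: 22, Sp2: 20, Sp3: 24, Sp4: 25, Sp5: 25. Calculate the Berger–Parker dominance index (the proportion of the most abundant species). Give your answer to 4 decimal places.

0.2155

Total N = 22+20+24+25+25 = 116, so the proportions are 0.189655, 0.172414, 0.206897, 0.215517, 0.215517 (working shown to 6 dp, full precision carried).
The largest proportion is 0.215517, i.e. d = 0.2155 to 4 decimal places.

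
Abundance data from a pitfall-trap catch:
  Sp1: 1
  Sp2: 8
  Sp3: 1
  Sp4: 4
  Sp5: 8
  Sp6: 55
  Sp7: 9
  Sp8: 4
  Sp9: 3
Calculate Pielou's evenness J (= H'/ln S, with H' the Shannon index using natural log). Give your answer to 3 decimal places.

Total N = 1+8+1+4+8+55+9+4+3 = 93, so the proportions are 0.01075, 0.08602, 0.01075, 0.04301, 0.08602, 0.5914, 0.09677, 0.04301, 0.03226 (working shown to 5 dp, full precision carried).
H' = −Σ pᵢ ln pᵢ = −((-0.04874) + (-0.21102) + (-0.04874) + (-0.13532) + (-0.21102) + (-0.31064) + (-0.22600) + (-0.13532) + (-0.11077)) = 1.43759.
With S = 9 species, ln S = 2.19722, so J = 1.43759/2.19722 = 0.65428, i.e. 0.654 to 3 decimal places.

0.654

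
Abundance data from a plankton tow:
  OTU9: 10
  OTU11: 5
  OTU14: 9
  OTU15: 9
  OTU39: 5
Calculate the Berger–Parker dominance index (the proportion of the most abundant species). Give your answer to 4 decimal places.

0.2632

Total N = 10+5+9+9+5 = 38, so the proportions are 0.263158, 0.131579, 0.236842, 0.236842, 0.131579 (working shown to 6 dp, full precision carried).
The largest proportion is 0.263158, i.e. d = 0.2632 to 4 decimal places.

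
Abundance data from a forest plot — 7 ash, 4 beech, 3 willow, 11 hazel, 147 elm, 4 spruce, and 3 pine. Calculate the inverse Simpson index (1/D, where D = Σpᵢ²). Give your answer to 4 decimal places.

1.4678

Total N = 7+4+3+11+147+4+3 = 179, so the proportions are 0.0391061, 0.0223464, 0.0167598, 0.0614525, 0.8212291, 0.0223464, 0.0167598 (working shown to 7 dp, full precision carried).
D = 0.0391061² + 0.0223464² + 0.0167598² + 0.0614525² + 0.8212291² + 0.0223464² + 0.0167598² = 0.0015293 + 0.0004994 + 0.0002809 + 0.0037764 + 0.6744172 + 0.0004994 + 0.0002809 = 0.6812834.
So 1/D = 1.467818, i.e. 1.4678 to 4 decimal places.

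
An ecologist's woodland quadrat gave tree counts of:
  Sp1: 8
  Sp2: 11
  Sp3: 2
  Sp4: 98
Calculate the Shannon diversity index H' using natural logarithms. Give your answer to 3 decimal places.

0.630

Total N = 8+11+2+98 = 119, so the proportions are 0.06723, 0.09244, 0.01681, 0.82353 (working shown to 5 dp, full precision carried).
Each pᵢ ln pᵢ term: 0.06723×(-2.69968)=-0.18149, 0.09244×(-2.38123)=-0.22011, 0.01681×(-4.08598)=-0.06867, 0.82353×(-0.19416)=-0.15989.
Sum = -0.63017, so H' = 0.630.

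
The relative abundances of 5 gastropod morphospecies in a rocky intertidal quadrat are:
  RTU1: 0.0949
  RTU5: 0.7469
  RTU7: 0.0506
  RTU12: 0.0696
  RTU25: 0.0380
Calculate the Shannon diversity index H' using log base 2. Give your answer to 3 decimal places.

Each pᵢ log₂ pᵢ term (working shown to 5 dp, full precision carried): 0.0949×(-3.39745)=-0.32242, 0.7469×(-0.42101)=-0.31445, 0.0506×(-4.30472)=-0.21782, 0.0696×(-3.84477)=-0.26760, 0.038×(-4.71786)=-0.17928.
Sum = -1.30157, so H' = 1.302.

1.302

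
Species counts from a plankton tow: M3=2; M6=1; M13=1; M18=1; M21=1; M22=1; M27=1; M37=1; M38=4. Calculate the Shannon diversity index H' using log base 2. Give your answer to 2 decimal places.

2.93

Total N = 2+1+1+1+1+1+1+1+4 = 13, so the proportions are 0.1538, 0.0769, 0.0769, 0.0769, 0.0769, 0.0769, 0.0769, 0.0769, 0.3077 (working shown to 4 dp, full precision carried).
Each pᵢ log₂ pᵢ term: 0.1538×(-2.7004)=-0.4155, 0.0769×(-3.7004)=-0.2846, 0.0769×(-3.7004)=-0.2846, 0.0769×(-3.7004)=-0.2846, 0.0769×(-3.7004)=-0.2846, 0.0769×(-3.7004)=-0.2846, 0.0769×(-3.7004)=-0.2846, 0.0769×(-3.7004)=-0.2846, 0.3077×(-1.7004)=-0.5232.
Sum = -2.9312, so H' = 2.93.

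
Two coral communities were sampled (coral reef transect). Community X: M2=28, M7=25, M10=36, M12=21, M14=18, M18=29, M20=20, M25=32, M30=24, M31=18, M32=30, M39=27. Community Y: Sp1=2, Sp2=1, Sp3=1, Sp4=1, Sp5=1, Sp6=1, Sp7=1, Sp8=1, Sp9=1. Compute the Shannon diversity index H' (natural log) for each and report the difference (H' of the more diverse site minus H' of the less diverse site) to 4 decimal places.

Community X: N=308, proportions 0.090909091, 0.081168831, 0.116883117, 0.068181818, 0.058441558, 0.094155844, 0.064935065, 0.103896104, 0.077922078, 0.058441558, 0.097402597, 0.087662338, giving H' = 2.462128223 (working shown to 9 dp, full precision carried).
Community Y: N=10, proportions 0.2, 0.1, 0.1, 0.1, 0.1, 0.1, 0.1, 0.1, 0.1, giving H' = 2.163955657.
Difference = |2.462128223 − 2.163955657| = 0.298172566, i.e. 0.2982 to 4 decimal places.

0.2982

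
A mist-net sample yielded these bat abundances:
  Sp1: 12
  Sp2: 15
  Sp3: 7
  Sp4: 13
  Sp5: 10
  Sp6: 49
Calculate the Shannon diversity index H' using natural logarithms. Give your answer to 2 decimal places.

Total N = 12+15+7+13+10+49 = 106, so the proportions are 0.1132, 0.1415, 0.066, 0.1226, 0.0943, 0.4623 (working shown to 4 dp, full precision carried).
Each pᵢ ln pᵢ term: 0.1132×(-2.1785)=-0.2466, 0.1415×(-1.9554)=-0.2767, 0.066×(-2.7175)=-0.1795, 0.1226×(-2.0985)=-0.2574, 0.0943×(-2.3609)=-0.2227, 0.4623×(-0.7716)=-0.3567.
Sum = -1.5396, so H' = 1.54.

1.54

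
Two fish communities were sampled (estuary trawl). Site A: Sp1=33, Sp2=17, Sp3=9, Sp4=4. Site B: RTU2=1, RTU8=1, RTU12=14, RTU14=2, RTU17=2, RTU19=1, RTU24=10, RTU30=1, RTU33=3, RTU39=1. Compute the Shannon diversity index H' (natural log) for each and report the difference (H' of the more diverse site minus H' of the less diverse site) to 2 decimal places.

Site A: N=63, proportions 0.5238, 0.2698, 0.1429, 0.0635, giving H' = 1.1452 (working shown to 4 dp, full precision carried).
Site B: N=36, proportions 0.0278, 0.0278, 0.3889, 0.0556, 0.0556, 0.0278, 0.2778, 0.0278, 0.0833, 0.0278, giving H' = 1.7490.
Difference = |1.1452 − 1.7490| = 0.6038, i.e. 0.60 to 2 decimal places.

0.60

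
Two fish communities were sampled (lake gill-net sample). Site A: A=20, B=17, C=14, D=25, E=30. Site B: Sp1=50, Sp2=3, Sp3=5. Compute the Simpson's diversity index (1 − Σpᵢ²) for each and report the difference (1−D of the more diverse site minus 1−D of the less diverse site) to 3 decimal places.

Site A: N=106, proportions 0.18868, 0.16038, 0.13208, 0.23585, 0.28302, giving 1−D = 0.78551 (working shown to 5 dp, full precision carried).
Site B: N=58, proportions 0.86207, 0.05172, 0.08621, giving 1−D = 0.24673.
Difference = |0.78551 − 0.24673| = 0.53878, i.e. 0.539 to 3 decimal places.

0.539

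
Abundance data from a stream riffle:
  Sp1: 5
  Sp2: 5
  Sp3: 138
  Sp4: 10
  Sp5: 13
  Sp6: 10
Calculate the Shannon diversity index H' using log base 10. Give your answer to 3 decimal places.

Total N = 5+5+138+10+13+10 = 181, so the proportions are 0.02762, 0.02762, 0.76243, 0.05525, 0.07182, 0.05525 (working shown to 5 dp, full precision carried).
Each pᵢ log₁₀ pᵢ term: 0.02762×(-1.55871)=-0.04306, 0.02762×(-1.55871)=-0.04306, 0.76243×(-0.11780)=-0.08981, 0.05525×(-1.25768)=-0.06949, 0.07182×(-1.14374)=-0.08215, 0.05525×(-1.25768)=-0.06949.
Sum = -0.39705, so H' = 0.397.

0.397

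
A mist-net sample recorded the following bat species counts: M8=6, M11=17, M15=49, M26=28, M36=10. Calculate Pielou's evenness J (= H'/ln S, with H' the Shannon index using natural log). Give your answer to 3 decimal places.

Total N = 6+17+49+28+10 = 110, so the proportions are 0.05455, 0.15455, 0.44545, 0.25455, 0.09091 (working shown to 5 dp, full precision carried).
H' = −Σ pᵢ ln pᵢ = −((-0.15866) + (-0.28858) + (-0.36022) + (-0.34829) + (-0.21799)) = 1.37374.
With S = 5 species, ln S = 1.60944, so J = 1.37374/1.60944 = 0.85355, i.e. 0.854 to 3 decimal places.

0.854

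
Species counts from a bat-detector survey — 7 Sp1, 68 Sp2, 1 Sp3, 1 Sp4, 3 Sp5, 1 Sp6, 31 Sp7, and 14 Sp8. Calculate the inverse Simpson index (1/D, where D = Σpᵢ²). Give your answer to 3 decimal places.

Total N = 7+68+1+1+3+1+31+14 = 126, so the proportions are 0.055556, 0.539683, 0.007937, 0.007937, 0.02381, 0.007937, 0.246032, 0.111111 (working shown to 6 dp, full precision carried).
D = 0.055556² + 0.539683² + 0.007937² + 0.007937² + 0.02381² + 0.007937² + 0.246032² + 0.111111² = 0.003086 + 0.291257 + 0.000063 + 0.000063 + 0.000567 + 0.000063 + 0.060532 + 0.012346 = 0.367977.
So 1/D = 2.71756, i.e. 2.718 to 3 decimal places.

2.718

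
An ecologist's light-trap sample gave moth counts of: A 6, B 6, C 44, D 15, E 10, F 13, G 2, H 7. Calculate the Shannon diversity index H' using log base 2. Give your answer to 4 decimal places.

2.4844

Total N = 6+6+44+15+10+13+2+7 = 103, so the proportions are 0.058252, 0.058252, 0.427184, 0.145631, 0.097087, 0.126214, 0.019417, 0.067961 (working shown to 6 dp, full precision carried).
Each pᵢ log₂ pᵢ term: 0.058252×(-4.101538)=-0.238925, 0.058252×(-4.101538)=-0.238925, 0.427184×(-1.227069)=-0.524185, 0.145631×(-2.779610)=-0.404798, 0.097087×(-3.364572)=-0.326658, 0.126214×(-2.986061)=-0.376881, 0.019417×(-5.686501)=-0.110417, 0.067961×(-3.879146)=-0.263631.
Sum = -2.484419, so H' = 2.4844.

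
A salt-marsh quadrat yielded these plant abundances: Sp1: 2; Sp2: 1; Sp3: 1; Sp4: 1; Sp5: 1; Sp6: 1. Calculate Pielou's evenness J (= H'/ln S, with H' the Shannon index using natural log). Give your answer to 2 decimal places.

Total N = 2+1+1+1+1+1 = 7, so the proportions are 0.2857, 0.1429, 0.1429, 0.1429, 0.1429, 0.1429 (working shown to 4 dp, full precision carried).
H' = −Σ pᵢ ln pᵢ = −((-0.3579) + (-0.2780) + (-0.2780) + (-0.2780) + (-0.2780) + (-0.2780)) = 1.7479.
With S = 6 species, ln S = 1.7918, so J = 1.7479/1.7918 = 0.9755, i.e. 0.98 to 2 decimal places.

0.98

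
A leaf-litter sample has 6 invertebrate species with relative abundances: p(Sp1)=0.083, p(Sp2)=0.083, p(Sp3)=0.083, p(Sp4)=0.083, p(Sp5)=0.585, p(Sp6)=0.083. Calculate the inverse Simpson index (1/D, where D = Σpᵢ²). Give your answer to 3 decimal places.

2.655

D = 0.083² + 0.083² + 0.083² + 0.083² + 0.585² + 0.083² = 0.006889 + 0.006889 + 0.006889 + 0.006889 + 0.342225 + 0.006889 = 0.376670 (working shown to 6 dp, full precision carried).
So 1/D = 2.65484, i.e. 2.655 to 3 decimal places.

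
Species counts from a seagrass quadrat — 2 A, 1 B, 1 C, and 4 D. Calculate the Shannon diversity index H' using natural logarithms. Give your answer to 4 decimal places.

1.2130

Total N = 2+1+1+4 = 8, so the proportions are 0.25, 0.125, 0.125, 0.5 (working shown to 6 dp, full precision carried).
Each pᵢ ln pᵢ term: 0.25×(-1.386294)=-0.346574, 0.125×(-2.079442)=-0.259930, 0.125×(-2.079442)=-0.259930, 0.5×(-0.693147)=-0.346574.
Sum = -1.213008, so H' = 1.2130.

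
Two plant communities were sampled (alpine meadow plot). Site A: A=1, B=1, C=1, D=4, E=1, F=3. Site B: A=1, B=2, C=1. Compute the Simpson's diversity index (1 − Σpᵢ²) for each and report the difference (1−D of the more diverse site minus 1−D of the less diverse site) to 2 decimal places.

0.14

Site A: N=11, proportions 0.0909, 0.0909, 0.0909, 0.3636, 0.0909, 0.2727, giving 1−D = 0.7603 (working shown to 4 dp, full precision carried).
Site B: N=4, proportions 0.25, 0.5, 0.25, giving 1−D = 0.6250.
Difference = |0.7603 − 0.6250| = 0.1353, i.e. 0.14 to 2 decimal places.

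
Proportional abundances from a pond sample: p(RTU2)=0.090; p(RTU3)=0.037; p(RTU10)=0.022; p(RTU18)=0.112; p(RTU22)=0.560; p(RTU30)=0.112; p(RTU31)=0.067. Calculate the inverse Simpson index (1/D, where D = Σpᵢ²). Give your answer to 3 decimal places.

D = 0.09² + 0.037² + 0.022² + 0.112² + 0.56² + 0.112² + 0.067² = 0.008100 + 0.001369 + 0.000484 + 0.012544 + 0.313600 + 0.012544 + 0.004489 = 0.353130 (working shown to 6 dp, full precision carried).
So 1/D = 2.83182, i.e. 2.832 to 3 decimal places.

2.832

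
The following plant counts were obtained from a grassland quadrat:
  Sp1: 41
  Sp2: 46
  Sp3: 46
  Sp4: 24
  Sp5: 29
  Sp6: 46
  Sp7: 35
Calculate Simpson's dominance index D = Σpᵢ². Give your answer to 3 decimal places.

0.150

Total N = 41+46+46+24+29+46+35 = 267, so the proportions are 0.15356, 0.17228, 0.17228, 0.08989, 0.10861, 0.17228, 0.13109 (working shown to 5 dp, full precision carried).
D = 0.15356² + 0.17228² + 0.17228² + 0.08989² + 0.10861² + 0.17228² + 0.13109² = 0.02358 + 0.02968 + 0.02968 + 0.00808 + 0.01180 + 0.02968 + 0.01718 = 0.14969.
To 3 decimal places, D = 0.150.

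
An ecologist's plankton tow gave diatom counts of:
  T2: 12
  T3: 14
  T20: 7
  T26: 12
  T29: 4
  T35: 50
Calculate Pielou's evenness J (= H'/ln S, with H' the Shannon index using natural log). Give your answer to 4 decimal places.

Total N = 12+14+7+12+4+50 = 99, so the proportions are 0.121212, 0.141414, 0.070707, 0.121212, 0.040404, 0.505051 (working shown to 6 dp, full precision carried).
H' = −Σ pᵢ ln pᵢ = −((-0.255783) + (-0.276615) + (-0.187318) + (-0.255783) + (-0.129650) + (-0.344998)) = 1.450148.
With S = 6 species, ln S = 1.791759, so J = 1.450148/1.791759 = 0.809343, i.e. 0.8093 to 4 decimal places.

0.8093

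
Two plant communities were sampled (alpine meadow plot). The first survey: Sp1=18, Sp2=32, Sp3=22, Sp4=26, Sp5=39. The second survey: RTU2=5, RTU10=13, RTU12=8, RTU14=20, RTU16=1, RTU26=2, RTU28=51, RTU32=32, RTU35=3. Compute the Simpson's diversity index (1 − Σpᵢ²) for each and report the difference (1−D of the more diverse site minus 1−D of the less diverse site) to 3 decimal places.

0.021

The first survey: N=137, proportions 0.131387, 0.233577, 0.160584, 0.189781, 0.284672, giving 1−D = 0.785338 (working shown to 6 dp, full precision carried).
The second survey: N=135, proportions 0.037037, 0.096296, 0.059259, 0.148148, 0.007407, 0.014815, 0.377778, 0.237037, 0.022222, giving 1−D = 0.764225.
Difference = |0.785338 − 0.764225| = 0.021113, i.e. 0.021 to 3 decimal places.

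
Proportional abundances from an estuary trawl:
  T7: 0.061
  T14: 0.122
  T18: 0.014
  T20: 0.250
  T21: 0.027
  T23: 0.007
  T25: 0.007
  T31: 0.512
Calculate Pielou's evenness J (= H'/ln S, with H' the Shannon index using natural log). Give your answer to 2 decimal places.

H' = −Σ pᵢ ln pᵢ = −((-0.1706) + (-0.2567) + (-0.0598) + (-0.3466) + (-0.0975) + (-0.0347) + (-0.0347) + (-0.3427)) = 1.3433 (working shown to 4 dp, full precision carried).
With S = 8 species, ln S = 2.0794, so J = 1.3433/2.0794 = 0.6460, i.e. 0.65 to 2 decimal places.

0.65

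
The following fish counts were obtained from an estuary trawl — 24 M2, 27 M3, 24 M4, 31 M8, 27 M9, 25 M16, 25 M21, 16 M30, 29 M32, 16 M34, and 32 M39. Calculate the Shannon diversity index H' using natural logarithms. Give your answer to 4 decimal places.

2.3769

Total N = 24+27+24+31+27+25+25+16+29+16+32 = 276, so the proportions are 0.086957, 0.097826, 0.086957, 0.112319, 0.097826, 0.09058, 0.09058, 0.057971, 0.105072, 0.057971, 0.115942 (working shown to 6 dp, full precision carried).
Each pᵢ ln pᵢ term: 0.086957×(-2.442347)=-0.212378, 0.097826×(-2.324564)=-0.227403, 0.086957×(-2.442347)=-0.212378, 0.112319×(-2.186414)=-0.245575, 0.097826×(-2.324564)=-0.227403, 0.09058×(-2.401525)=-0.217529, 0.09058×(-2.401525)=-0.217529, 0.057971×(-2.847812)=-0.165091, 0.105072×(-2.253105)=-0.236739, 0.057971×(-2.847812)=-0.165091, 0.115942×(-2.154665)=-0.249816.
Sum = -2.376933, so H' = 2.3769.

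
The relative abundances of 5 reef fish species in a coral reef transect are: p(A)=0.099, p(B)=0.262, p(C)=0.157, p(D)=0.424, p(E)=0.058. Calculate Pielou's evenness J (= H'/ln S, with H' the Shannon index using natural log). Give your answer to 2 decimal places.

0.87

H' = −Σ pᵢ ln pᵢ = −((-0.2290) + (-0.3509) + (-0.2907) + (-0.3638) + (-0.1651)) = 1.3995 (working shown to 4 dp, full precision carried).
With S = 5 species, ln S = 1.6094, so J = 1.3995/1.6094 = 0.8696, i.e. 0.87 to 2 decimal places.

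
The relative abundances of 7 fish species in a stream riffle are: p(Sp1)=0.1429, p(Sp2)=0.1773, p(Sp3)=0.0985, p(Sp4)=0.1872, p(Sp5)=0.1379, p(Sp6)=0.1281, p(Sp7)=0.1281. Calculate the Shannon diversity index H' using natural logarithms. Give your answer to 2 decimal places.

Each pᵢ ln pᵢ term (working shown to 4 dp, full precision carried): 0.1429×(-1.9456)=-0.2780, 0.1773×(-1.7299)=-0.3067, 0.0985×(-2.3177)=-0.2283, 0.1872×(-1.6756)=-0.3137, 0.1379×(-1.9812)=-0.2732, 0.1281×(-2.0549)=-0.2632, 0.1281×(-2.0549)=-0.2632.
Sum = -1.9264, so H' = 1.93.

1.93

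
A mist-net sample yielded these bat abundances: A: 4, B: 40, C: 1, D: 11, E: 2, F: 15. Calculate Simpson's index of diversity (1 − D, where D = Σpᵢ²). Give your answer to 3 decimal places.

Total N = 4+40+1+11+2+15 = 73, so the proportions are 0.05479, 0.54795, 0.0137, 0.15068, 0.0274, 0.20548 (working shown to 5 dp, full precision carried).
D = 0.05479² + 0.54795² + 0.0137² + 0.15068² + 0.0274² + 0.20548² = 0.00300 + 0.30024 + 0.00019 + 0.02271 + 0.00075 + 0.04222 = 0.36911.
So 1 − D = 0.63089, i.e. 0.631 to 3 decimal places.

0.631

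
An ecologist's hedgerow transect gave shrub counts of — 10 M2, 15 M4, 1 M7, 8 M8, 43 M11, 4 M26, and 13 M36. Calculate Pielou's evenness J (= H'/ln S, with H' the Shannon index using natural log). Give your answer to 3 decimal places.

0.799

Total N = 10+15+1+8+43+4+13 = 94, so the proportions are 0.10638, 0.15957, 0.01064, 0.08511, 0.45745, 0.04255, 0.1383 (working shown to 5 dp, full precision carried).
H' = −Σ pᵢ ln pᵢ = −((-0.23837) + (-0.29286) + (-0.04833) + (-0.20969) + (-0.35777) + (-0.13434) + (-0.27360)) = 1.55496.
With S = 7 species, ln S = 1.94591, so J = 1.55496/1.94591 = 0.79909, i.e. 0.799 to 3 decimal places.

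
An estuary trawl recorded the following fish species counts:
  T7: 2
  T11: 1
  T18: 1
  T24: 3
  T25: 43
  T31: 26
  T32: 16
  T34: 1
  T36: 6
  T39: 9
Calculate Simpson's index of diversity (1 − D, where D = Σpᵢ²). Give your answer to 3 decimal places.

Total N = 2+1+1+3+43+26+16+1+6+9 = 108, so the proportions are 0.01852, 0.00926, 0.00926, 0.02778, 0.39815, 0.24074, 0.14815, 0.00926, 0.05556, 0.08333 (working shown to 5 dp, full precision carried).
D = 0.01852² + 0.00926² + 0.00926² + 0.02778² + 0.39815² + 0.24074² + 0.14815² + 0.00926² + 0.05556² + 0.08333² = 0.00034 + 0.00009 + 0.00009 + 0.00077 + 0.15852 + 0.05796 + 0.02195 + 0.00009 + 0.00309 + 0.00694 = 0.24983.
So 1 − D = 0.75017, i.e. 0.750 to 3 decimal places.

0.750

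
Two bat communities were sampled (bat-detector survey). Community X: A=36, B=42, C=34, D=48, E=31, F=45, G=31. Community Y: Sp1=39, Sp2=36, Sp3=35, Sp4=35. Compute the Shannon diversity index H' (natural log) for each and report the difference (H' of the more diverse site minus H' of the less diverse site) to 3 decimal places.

Community X: N=267, proportions 0.13483, 0.1573, 0.12734, 0.17978, 0.1161, 0.16854, 0.1161, giving H' = 1.93216 (working shown to 5 dp, full precision carried).
Community Y: N=145, proportions 0.26897, 0.24828, 0.24138, 0.24138, giving H' = 1.38529.
Difference = |1.93216 − 1.38529| = 0.54687, i.e. 0.547 to 3 decimal places.

0.547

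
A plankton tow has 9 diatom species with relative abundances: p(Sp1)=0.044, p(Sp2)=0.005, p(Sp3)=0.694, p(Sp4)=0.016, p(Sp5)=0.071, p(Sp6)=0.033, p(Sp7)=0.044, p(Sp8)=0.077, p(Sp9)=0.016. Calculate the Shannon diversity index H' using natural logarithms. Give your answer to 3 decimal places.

1.185

Each pᵢ ln pᵢ term (working shown to 5 dp, full precision carried): 0.044×(-3.12357)=-0.13744, 0.005×(-5.29832)=-0.02649, 0.694×(-0.36528)=-0.25351, 0.016×(-4.13517)=-0.06616, 0.071×(-2.64508)=-0.18780, 0.033×(-3.41125)=-0.11257, 0.044×(-3.12357)=-0.13744, 0.077×(-2.56395)=-0.19742, 0.016×(-4.13517)=-0.06616.
Sum = -1.18499, so H' = 1.185.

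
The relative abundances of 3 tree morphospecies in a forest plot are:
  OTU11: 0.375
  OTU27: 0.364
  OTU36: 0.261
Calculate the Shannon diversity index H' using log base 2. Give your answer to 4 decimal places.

1.5671

Each pᵢ log₂ pᵢ term (working shown to 6 dp, full precision carried): 0.375×(-1.415037)=-0.530639, 0.364×(-1.457990)=-0.530708, 0.261×(-1.937878)=-0.505786.
Sum = -1.567134, so H' = 1.5671.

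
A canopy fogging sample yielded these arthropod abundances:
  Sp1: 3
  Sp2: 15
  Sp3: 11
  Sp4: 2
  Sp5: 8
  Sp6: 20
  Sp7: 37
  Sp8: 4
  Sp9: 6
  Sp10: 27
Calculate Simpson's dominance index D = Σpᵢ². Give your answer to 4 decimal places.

0.1681

Total N = 3+15+11+2+8+20+37+4+6+27 = 133, so the proportions are 0.022556, 0.112782, 0.082707, 0.015038, 0.06015, 0.150376, 0.278195, 0.030075, 0.045113, 0.203008 (working shown to 6 dp, full precision carried).
D = 0.022556² + 0.112782² + 0.082707² + 0.015038² + 0.06015² + 0.150376² + 0.278195² + 0.030075² + 0.045113² + 0.203008² = 0.000509 + 0.012720 + 0.006840 + 0.000226 + 0.003618 + 0.022613 + 0.077393 + 0.000905 + 0.002035 + 0.041212 = 0.168071.
To 4 decimal places, D = 0.1681.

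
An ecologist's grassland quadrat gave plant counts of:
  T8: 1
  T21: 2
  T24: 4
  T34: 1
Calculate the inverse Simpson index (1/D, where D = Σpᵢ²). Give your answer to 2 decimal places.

2.91

Total N = 1+2+4+1 = 8, so the proportions are 0.125, 0.25, 0.5, 0.125 (working shown to 5 dp, full precision carried).
D = 0.125² + 0.25² + 0.5² + 0.125² = 0.01562 + 0.06250 + 0.25000 + 0.01562 = 0.34375.
So 1/D = 2.9091, i.e. 2.91 to 2 decimal places.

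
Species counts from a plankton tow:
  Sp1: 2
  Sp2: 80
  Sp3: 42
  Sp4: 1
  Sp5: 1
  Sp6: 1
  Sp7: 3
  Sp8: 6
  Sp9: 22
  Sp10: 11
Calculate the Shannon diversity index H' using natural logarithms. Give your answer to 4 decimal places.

Total N = 2+80+42+1+1+1+3+6+22+11 = 169, so the proportions are 0.011834, 0.473373, 0.248521, 0.005917, 0.005917, 0.005917, 0.017751, 0.035503, 0.130178, 0.065089 (working shown to 6 dp, full precision carried).
Each pᵢ ln pᵢ term: 0.011834×(-4.436752)=-0.052506, 0.473373×(-0.747872)=-0.354022, 0.248521×(-1.392229)=-0.345998, 0.005917×(-5.129899)=-0.030354, 0.005917×(-5.129899)=-0.030354, 0.005917×(-5.129899)=-0.030354, 0.017751×(-4.031286)=-0.071561, 0.035503×(-3.338139)=-0.118514, 0.130178×(-2.038856)=-0.265413, 0.065089×(-2.732003)=-0.177823.
Sum = -1.476900, so H' = 1.4769.

1.4769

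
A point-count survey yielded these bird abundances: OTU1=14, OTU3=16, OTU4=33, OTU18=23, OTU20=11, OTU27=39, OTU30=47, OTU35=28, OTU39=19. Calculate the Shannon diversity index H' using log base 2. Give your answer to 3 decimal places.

3.026

Total N = 14+16+33+23+11+39+47+28+19 = 230, so the proportions are 0.06087, 0.06957, 0.14348, 0.1, 0.04783, 0.16957, 0.20435, 0.12174, 0.08261 (working shown to 5 dp, full precision carried).
Each pᵢ log₂ pᵢ term: 0.06087×(-4.03814)=-0.24580, 0.06957×(-3.84549)=-0.26751, 0.14348×(-2.80110)=-0.40190, 0.1×(-3.32193)=-0.33219, 0.04783×(-4.38606)=-0.20977, 0.16957×(-2.56009)=-0.43410, 0.20435×(-2.29090)=-0.46814, 0.12174×(-3.03814)=-0.36986, 0.08261×(-3.59756)=-0.29719.
Sum = -3.02646, so H' = 3.026.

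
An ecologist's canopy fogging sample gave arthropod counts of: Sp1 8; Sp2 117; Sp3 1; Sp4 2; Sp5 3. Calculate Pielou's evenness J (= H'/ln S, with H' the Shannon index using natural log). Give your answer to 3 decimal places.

Total N = 8+117+1+2+3 = 131, so the proportions are 0.06107, 0.89313, 0.00763, 0.01527, 0.0229 (working shown to 5 dp, full precision carried).
H' = −Σ pᵢ ln pᵢ = −((-0.17073) + (-0.10094) + (-0.03722) + (-0.06385) + (-0.08649)) = 0.45923.
With S = 5 species, ln S = 1.60944, so J = 0.45923/1.60944 = 0.28533, i.e. 0.285 to 3 decimal places.

0.285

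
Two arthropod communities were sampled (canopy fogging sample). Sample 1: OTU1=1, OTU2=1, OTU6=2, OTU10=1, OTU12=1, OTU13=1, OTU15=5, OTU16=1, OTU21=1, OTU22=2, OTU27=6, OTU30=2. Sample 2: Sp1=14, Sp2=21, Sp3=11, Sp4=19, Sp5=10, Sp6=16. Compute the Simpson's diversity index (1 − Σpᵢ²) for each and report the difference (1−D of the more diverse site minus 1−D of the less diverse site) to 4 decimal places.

0.0392

Sample 1: N=24, proportions 0.041667, 0.041667, 0.083333, 0.041667, 0.041667, 0.041667, 0.208333, 0.041667, 0.041667, 0.083333, 0.25, 0.083333, giving 1−D = 0.861111 (working shown to 6 dp, full precision carried).
Sample 2: N=91, proportions 0.153846, 0.230769, 0.120879, 0.208791, 0.10989, 0.175824, giving 1−D = 0.821881.
Difference = |0.861111 − 0.821881| = 0.039230, i.e. 0.0392 to 4 decimal places.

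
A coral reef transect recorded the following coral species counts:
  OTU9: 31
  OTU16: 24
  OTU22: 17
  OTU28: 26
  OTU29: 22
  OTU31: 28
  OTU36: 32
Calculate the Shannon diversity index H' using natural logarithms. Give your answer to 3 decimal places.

Total N = 31+24+17+26+22+28+32 = 180, so the proportions are 0.17222, 0.13333, 0.09444, 0.14444, 0.12222, 0.15556, 0.17778 (working shown to 5 dp, full precision carried).
Each pᵢ ln pᵢ term: 0.17222×(-1.75897)=-0.30293, 0.13333×(-2.01490)=-0.26865, 0.09444×(-2.35974)=-0.22286, 0.14444×(-1.93486)=-0.27948, 0.12222×(-2.10191)=-0.25690, 0.15556×(-1.86075)=-0.28945, 0.17778×(-1.72722)=-0.30706.
Sum = -1.92734, so H' = 1.927.

1.927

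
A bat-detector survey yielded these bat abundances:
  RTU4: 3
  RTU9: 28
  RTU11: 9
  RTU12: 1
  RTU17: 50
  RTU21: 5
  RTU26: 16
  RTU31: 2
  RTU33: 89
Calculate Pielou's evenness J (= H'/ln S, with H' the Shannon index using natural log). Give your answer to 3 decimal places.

0.702

Total N = 3+28+9+1+50+5+16+2+89 = 203, so the proportions are 0.01478, 0.13793, 0.04433, 0.00493, 0.24631, 0.02463, 0.07882, 0.00985, 0.43842 (working shown to 5 dp, full precision carried).
H' = −Σ pᵢ ln pᵢ = −((-0.06228) + (-0.27324) + (-0.13815) + (-0.02617) + (-0.34512) + (-0.09123) + (-0.20025) + (-0.04552) + (-0.36151)) = 1.54347.
With S = 9 species, ln S = 2.19722, so J = 1.54347/2.19722 = 0.70246, i.e. 0.702 to 3 decimal places.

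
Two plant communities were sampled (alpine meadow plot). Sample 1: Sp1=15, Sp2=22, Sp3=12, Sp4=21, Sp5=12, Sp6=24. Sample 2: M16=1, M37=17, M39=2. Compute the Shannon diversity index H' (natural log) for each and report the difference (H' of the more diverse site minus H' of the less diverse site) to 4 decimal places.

1.2352

Sample 1: N=106, proportions 0.141509, 0.207547, 0.113208, 0.198113, 0.113208, 0.226415, giving H' = 1.753347 (working shown to 6 dp, full precision carried).
Sample 2: N=20, proportions 0.05, 0.85, 0.1, giving H' = 0.518186.
Difference = |1.753347 − 0.518186| = 1.235161, i.e. 1.2352 to 4 decimal places.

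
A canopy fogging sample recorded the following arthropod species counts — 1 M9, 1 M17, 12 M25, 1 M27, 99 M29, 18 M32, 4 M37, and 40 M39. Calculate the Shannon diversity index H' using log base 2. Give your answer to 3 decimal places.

Total N = 1+1+12+1+99+18+4+40 = 176, so the proportions are 0.00568, 0.00568, 0.06818, 0.00568, 0.5625, 0.10227, 0.02273, 0.22727 (working shown to 5 dp, full precision carried).
Each pᵢ log₂ pᵢ term: 0.00568×(-7.45943)=-0.04238, 0.00568×(-7.45943)=-0.04238, 0.06818×(-3.87447)=-0.26417, 0.00568×(-7.45943)=-0.04238, 0.5625×(-0.83007)=-0.46692, 0.10227×(-3.28951)=-0.33643, 0.02273×(-5.45943)=-0.12408, 0.22727×(-2.13750)=-0.48580.
Sum = -1.80454, so H' = 1.805.

1.805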